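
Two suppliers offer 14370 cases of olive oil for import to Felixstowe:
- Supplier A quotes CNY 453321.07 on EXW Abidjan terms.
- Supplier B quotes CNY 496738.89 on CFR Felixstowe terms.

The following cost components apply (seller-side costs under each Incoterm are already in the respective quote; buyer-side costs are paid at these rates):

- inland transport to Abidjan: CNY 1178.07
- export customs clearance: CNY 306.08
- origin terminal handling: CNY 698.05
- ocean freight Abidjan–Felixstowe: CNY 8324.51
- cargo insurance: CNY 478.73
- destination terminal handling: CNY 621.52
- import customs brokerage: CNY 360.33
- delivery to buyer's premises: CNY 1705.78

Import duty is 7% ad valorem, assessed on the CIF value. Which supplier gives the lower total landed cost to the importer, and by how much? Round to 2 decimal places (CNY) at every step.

Supplier A is cheaper by CNY 35214.88

Supplier A (EXW):
CIF value = EXW price + inland to port + export clearance + origin terminal + freight + insurance = 453321.07 + 1178.07 + 306.08 + 698.05 + 8324.51 + 478.73 = 464306.51
Import duty = 464306.51 × 7% = 32501.46
Buyer bears (A): 1178.07 + 306.08 + 698.05 + 8324.51 + 478.73 + 621.52 + 360.33 + 1705.78 = 13673.07
Landed cost (A) = invoice 453321.07 + 13673.07 + duty 32501.46 = 499495.60
Supplier B (CFR):
CIF value = CFR price + insurance = 496738.89 + 478.73 = 497217.62
Import duty = 497217.62 × 7% = 34805.23
Buyer bears (B): 478.73 + 621.52 + 360.33 + 1705.78 = 3166.36
Landed cost (B) = invoice 496738.89 + 3166.36 + duty 34805.23 = 534710.48
Difference = |499495.60 − 534710.48| = 35214.88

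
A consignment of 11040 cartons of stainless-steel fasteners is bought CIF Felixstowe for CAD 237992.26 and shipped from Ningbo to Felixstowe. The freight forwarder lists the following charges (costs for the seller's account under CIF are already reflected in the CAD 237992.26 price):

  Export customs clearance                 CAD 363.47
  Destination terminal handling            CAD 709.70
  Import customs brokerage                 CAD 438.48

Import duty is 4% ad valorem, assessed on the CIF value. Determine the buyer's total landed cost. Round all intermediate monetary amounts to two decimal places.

Total landed cost: CAD 248660.13

CIF: the seller pays costs through ocean freight and marine insurance to the destination port.
Already in the invoice (seller's account under CIF): export clearance — exclude.
The CIF price already equals the CIF value: 237992.26
Import duty = 237992.26 × 4% = 9519.69
Buyer bears: destination terminal 709.70 + brokerage 438.48 + duty 9519.69 = 10667.87
Landed cost = invoice 237992.26 + 10667.87 = 248660.13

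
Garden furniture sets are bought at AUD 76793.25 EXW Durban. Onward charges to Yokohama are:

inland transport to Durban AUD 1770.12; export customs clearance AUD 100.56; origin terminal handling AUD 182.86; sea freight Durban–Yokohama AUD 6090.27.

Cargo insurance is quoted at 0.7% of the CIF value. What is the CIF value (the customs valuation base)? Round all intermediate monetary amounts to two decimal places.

Let C be the CIF value. C = EXW price + pre-shipment costs + freight + 0.7% × C
C − 0.7% × C = 76793.25 + 1770.12 + 100.56 + 182.86 + 6090.27
0.993 × C = 84937.06
C = 84937.06 / 0.993 = 85535.81
Insurance premium = 0.7% × 85535.81 = 598.75

CIF value: AUD 85535.81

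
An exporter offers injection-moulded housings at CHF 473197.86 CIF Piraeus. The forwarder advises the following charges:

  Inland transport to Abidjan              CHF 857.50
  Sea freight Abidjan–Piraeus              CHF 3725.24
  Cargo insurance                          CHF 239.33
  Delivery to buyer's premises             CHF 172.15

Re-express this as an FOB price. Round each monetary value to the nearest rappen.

Not relevant to the conversion: inland to port — on the seller under both CIF and FOB; already in the CIF price and stays in the FOB price. delivery — on the buyer under both terms; not part of either seller's price.
From CIF to FOB, the seller no longer bears: freight, insurance.
FOB price = 473197.86 − 3725.24 − 239.33 = 469233.29

FOB price: CHF 469233.29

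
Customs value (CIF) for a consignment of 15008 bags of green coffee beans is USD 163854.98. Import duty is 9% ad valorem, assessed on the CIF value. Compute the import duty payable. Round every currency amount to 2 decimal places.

Import duty: USD 14746.95

Import duty = 163854.98 × 9% = 14746.95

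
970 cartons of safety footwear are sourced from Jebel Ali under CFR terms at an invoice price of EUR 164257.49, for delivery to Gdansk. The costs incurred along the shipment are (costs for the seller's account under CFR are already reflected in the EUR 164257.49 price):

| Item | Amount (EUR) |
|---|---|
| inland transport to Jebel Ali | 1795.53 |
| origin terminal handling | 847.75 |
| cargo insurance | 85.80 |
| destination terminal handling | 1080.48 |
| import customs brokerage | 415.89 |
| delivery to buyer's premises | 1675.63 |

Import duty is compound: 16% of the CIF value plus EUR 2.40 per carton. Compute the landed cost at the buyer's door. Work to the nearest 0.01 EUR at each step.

Total landed cost: EUR 196138.22

CFR: the seller pays costs through ocean freight to the destination port, but not insurance.
Already in the invoice (seller's account under CFR): inland to port, origin terminal — exclude.
CIF value = CFR price + insurance = 164257.49 + 85.80 = 164343.29
Ad valorem component: 164343.29 × 16% = 26294.93
Specific component: 970 × 2.40 = 2328.00
Import duty = 26294.93 + 2328.00 = 28622.93
Buyer bears: insurance 85.80 + destination terminal 1080.48 + brokerage 415.89 + delivery 1675.63 + duty 28622.93 = 31880.73
Landed cost = invoice 164257.49 + 31880.73 = 196138.22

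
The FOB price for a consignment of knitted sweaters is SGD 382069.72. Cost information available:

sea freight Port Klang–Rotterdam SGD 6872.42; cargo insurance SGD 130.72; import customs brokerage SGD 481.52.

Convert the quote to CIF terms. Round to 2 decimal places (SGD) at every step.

Not relevant to the conversion: brokerage — on the buyer under both terms; not part of either seller's price.
From FOB to CIF, the seller additionally bears: freight, insurance.
CIF price = 382069.72 + 6872.42 + 130.72 = 389072.86

CIF price: SGD 389072.86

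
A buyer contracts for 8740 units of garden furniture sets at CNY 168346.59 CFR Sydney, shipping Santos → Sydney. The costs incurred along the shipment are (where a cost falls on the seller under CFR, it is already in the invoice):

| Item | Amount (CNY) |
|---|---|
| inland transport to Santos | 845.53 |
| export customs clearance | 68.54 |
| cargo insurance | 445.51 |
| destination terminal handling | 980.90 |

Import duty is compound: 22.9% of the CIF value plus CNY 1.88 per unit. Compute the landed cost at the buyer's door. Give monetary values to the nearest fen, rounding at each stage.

Total landed cost: CNY 224857.59

CFR: the seller pays costs through ocean freight to the destination port, but not insurance.
Already in the invoice (seller's account under CFR): inland to port, export clearance — exclude.
CIF value = CFR price + insurance = 168346.59 + 445.51 = 168792.10
Ad valorem component: 168792.10 × 22.9% = 38653.39
Specific component: 8740 × 1.88 = 16431.20
Import duty = 38653.39 + 16431.20 = 55084.59
Buyer bears: insurance 445.51 + destination terminal 980.90 + duty 55084.59 = 56511.00
Landed cost = invoice 168346.59 + 56511.00 = 224857.59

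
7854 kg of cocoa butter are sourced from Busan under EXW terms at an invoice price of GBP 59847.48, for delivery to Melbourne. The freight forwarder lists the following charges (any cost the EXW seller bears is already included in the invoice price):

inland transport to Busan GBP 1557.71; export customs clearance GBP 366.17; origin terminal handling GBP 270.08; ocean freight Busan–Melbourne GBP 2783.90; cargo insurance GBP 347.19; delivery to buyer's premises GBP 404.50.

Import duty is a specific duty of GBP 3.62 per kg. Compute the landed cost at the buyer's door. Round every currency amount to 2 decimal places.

Total landed cost: GBP 94008.51

EXW: the seller makes goods available at their premises; the buyer bears all onward costs.
CIF value = EXW price + inland to port + export clearance + origin terminal + freight + insurance = 59847.48 + 1557.71 + 366.17 + 270.08 + 2783.90 + 347.19 = 65172.53
Import duty = 7854 × 3.62 = 28431.48
Buyer bears: inland to port 1557.71 + export clearance 366.17 + origin terminal 270.08 + freight 2783.90 + insurance 347.19 + delivery 404.50 + duty 28431.48 = 34161.03
Landed cost = invoice 59847.48 + 34161.03 = 94008.51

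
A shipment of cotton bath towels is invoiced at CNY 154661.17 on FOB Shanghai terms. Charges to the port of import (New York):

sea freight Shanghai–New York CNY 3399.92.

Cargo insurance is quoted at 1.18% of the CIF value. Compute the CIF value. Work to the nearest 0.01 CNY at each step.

Let C be the CIF value. C = FOB price + freight + 1.18% × C
C − 1.18% × C = 154661.17 + 3399.92
0.9882 × C = 158061.09
C = 158061.09 / 0.9882 = 159948.48
Insurance premium = 1.18% × 159948.48 = 1887.39

CIF value: CNY 159948.48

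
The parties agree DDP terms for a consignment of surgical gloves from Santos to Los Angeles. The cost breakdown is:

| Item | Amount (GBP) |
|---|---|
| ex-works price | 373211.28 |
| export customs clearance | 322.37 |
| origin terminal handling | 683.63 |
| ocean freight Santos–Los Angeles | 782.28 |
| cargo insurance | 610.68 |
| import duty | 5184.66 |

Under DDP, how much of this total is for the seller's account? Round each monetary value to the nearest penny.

Seller's account: GBP 380794.90

DDP: the seller bears all costs including import duty.
Seller's account: goods 373211.28 + export clearance 322.37 + origin terminal 683.63 + freight 782.28 + insurance 610.68 + duty 5184.66 = 380794.90
Buyer's account: 0.00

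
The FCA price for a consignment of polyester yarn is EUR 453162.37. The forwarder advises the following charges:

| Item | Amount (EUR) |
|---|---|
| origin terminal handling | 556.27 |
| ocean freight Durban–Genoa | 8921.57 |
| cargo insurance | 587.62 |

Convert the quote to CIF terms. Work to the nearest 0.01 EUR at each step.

CIF price: EUR 463227.83

From FCA to CIF, the seller additionally bears: origin terminal, freight, insurance.
CIF price = 453162.37 + 556.27 + 8921.57 + 587.62 = 463227.83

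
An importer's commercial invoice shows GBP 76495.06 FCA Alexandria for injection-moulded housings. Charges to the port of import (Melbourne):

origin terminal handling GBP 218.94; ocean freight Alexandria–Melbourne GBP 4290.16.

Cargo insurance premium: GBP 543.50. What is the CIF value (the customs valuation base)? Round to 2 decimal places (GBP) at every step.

CIF = FCA price + pre-shipment costs + freight + insurance
CIF = 76495.06 + 218.94 + 4290.16 + 543.50 = 81547.66

CIF value: GBP 81547.66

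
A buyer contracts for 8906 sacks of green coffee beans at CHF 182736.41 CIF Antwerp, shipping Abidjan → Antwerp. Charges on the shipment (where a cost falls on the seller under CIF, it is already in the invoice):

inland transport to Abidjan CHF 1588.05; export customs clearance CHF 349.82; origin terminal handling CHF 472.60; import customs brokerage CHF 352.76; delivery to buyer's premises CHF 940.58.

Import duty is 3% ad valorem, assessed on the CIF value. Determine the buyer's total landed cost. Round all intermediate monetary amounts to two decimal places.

Total landed cost: CHF 189511.84

CIF: the seller pays costs through ocean freight and marine insurance to the destination port.
Already in the invoice (seller's account under CIF): inland to port, export clearance, origin terminal — exclude.
The CIF price already equals the CIF value: 182736.41
Import duty = 182736.41 × 3% = 5482.09
Buyer bears: brokerage 352.76 + delivery 940.58 + duty 5482.09 = 6775.43
Landed cost = invoice 182736.41 + 6775.43 = 189511.84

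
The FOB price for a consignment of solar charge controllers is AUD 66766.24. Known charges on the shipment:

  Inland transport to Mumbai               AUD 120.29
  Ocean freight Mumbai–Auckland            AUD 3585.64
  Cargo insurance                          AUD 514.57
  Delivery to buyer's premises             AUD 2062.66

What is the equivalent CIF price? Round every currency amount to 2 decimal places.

CIF price: AUD 70866.45

Not relevant to the conversion: inland to port — on the seller under both FOB and CIF; already in the FOB price and stays in the CIF price. delivery — on the buyer under both terms; not part of either seller's price.
From FOB to CIF, the seller additionally bears: freight, insurance.
CIF price = 66766.24 + 3585.64 + 514.57 = 70866.45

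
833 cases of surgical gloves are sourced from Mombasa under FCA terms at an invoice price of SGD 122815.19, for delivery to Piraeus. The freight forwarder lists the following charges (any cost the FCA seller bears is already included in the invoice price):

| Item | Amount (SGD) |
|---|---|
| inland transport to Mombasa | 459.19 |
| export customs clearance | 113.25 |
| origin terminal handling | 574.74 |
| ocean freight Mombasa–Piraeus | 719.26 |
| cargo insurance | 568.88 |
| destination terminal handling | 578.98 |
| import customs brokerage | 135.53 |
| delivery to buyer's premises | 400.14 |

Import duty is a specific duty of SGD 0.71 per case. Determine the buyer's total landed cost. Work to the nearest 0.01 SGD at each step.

FCA: the seller delivers export-cleared goods to the carrier; the buyer bears costs from that point.
Already in the invoice (seller's account under FCA): inland to port, export clearance — exclude.
CIF value = FCA price + origin terminal + freight + insurance = 122815.19 + 574.74 + 719.26 + 568.88 = 124678.07
Import duty = 833 × 0.71 = 591.43
Buyer bears: origin terminal 574.74 + freight 719.26 + insurance 568.88 + destination terminal 578.98 + brokerage 135.53 + delivery 400.14 + duty 591.43 = 3568.96
Landed cost = invoice 122815.19 + 3568.96 = 126384.15

Total landed cost: SGD 126384.15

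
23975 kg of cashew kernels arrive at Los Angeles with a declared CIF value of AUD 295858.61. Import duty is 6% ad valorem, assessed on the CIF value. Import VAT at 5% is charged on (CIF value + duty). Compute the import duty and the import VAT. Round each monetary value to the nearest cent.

Import duty = 295858.61 × 6% = 17751.52
VAT base = CIF + duty = 295858.61 + 17751.52 = 313610.13
Import VAT = 313610.13 × 5% = 15680.51

Import duty: AUD 17751.52; import VAT: AUD 15680.51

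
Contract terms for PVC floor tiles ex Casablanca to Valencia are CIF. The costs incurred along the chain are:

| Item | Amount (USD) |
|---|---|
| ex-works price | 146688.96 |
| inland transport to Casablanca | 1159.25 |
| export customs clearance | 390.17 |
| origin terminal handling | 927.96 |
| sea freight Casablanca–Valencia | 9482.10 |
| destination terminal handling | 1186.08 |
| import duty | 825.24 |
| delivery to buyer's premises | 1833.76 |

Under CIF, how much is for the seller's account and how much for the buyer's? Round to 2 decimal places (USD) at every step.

CIF: the seller pays costs through ocean freight and marine insurance to the destination port.
Seller's account: goods 146688.96 + inland to port 1159.25 + export clearance 390.17 + origin terminal 927.96 + freight 9482.10 = 158648.44
Buyer's account: destination terminal 1186.08 + duty 825.24 + delivery 1833.76 = 3845.08

Seller: USD 158648.44; buyer: USD 3845.08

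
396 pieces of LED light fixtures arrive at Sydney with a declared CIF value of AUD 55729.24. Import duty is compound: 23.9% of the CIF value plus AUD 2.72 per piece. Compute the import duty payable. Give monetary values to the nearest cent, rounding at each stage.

Import duty: AUD 14396.41

Ad valorem component: 55729.24 × 23.9% = 13319.29
Specific component: 396 × 2.72 = 1077.12
Import duty = 13319.29 + 1077.12 = 14396.41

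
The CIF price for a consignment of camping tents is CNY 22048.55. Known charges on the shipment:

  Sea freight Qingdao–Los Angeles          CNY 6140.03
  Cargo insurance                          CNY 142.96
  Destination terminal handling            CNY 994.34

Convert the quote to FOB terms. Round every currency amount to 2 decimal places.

FOB price: CNY 15765.56

Not relevant to the conversion: destination terminal — on the buyer under both terms; not part of either seller's price.
From CIF to FOB, the seller no longer bears: freight, insurance.
FOB price = 22048.55 − 6140.03 − 142.96 = 15765.56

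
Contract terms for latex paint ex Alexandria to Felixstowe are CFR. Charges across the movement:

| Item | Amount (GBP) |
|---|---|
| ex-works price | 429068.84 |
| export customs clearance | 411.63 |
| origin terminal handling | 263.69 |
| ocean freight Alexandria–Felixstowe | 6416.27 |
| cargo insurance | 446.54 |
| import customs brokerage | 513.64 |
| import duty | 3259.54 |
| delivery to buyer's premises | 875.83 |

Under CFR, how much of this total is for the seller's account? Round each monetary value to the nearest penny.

CFR: the seller pays costs through ocean freight to the destination port, but not insurance.
Seller's account: goods 429068.84 + export clearance 411.63 + origin terminal 263.69 + freight 6416.27 = 436160.43
Buyer's account: insurance 446.54 + brokerage 513.64 + duty 3259.54 + delivery 875.83 = 5095.55

Seller's account: GBP 436160.43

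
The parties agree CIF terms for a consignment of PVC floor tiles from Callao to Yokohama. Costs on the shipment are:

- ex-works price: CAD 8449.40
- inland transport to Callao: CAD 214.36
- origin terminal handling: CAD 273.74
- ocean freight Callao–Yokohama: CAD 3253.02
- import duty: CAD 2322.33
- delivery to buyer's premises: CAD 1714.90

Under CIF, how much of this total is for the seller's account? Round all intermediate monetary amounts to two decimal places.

CIF: the seller pays costs through ocean freight and marine insurance to the destination port.
Seller's account: goods 8449.40 + inland to port 214.36 + origin terminal 273.74 + freight 3253.02 = 12190.52
Buyer's account: duty 2322.33 + delivery 1714.90 = 4037.23

Seller's account: CAD 12190.52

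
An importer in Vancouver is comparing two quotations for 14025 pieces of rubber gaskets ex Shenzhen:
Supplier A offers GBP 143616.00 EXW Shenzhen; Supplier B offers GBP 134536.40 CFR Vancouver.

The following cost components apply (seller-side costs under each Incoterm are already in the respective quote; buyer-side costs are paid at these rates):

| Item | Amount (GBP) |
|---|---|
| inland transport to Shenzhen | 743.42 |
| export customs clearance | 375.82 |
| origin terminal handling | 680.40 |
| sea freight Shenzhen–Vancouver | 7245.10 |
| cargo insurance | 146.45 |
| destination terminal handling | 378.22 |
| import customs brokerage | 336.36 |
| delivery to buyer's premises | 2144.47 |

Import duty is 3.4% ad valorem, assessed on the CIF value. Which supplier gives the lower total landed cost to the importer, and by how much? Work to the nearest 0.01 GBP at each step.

Supplier B is cheaper by GBP 18740.56

Supplier A (EXW):
CIF value = EXW price + inland to port + export clearance + origin terminal + freight + insurance = 143616.00 + 743.42 + 375.82 + 680.40 + 7245.10 + 146.45 = 152807.19
Import duty = 152807.19 × 3.4% = 5195.44
Buyer bears (A): 743.42 + 375.82 + 680.40 + 7245.10 + 146.45 + 378.22 + 336.36 + 2144.47 = 12050.24
Landed cost (A) = invoice 143616.00 + 12050.24 + duty 5195.44 = 160861.68
Supplier B (CFR):
CIF value = CFR price + insurance = 134536.40 + 146.45 = 134682.85
Import duty = 134682.85 × 3.4% = 4579.22
Buyer bears (B): 146.45 + 378.22 + 336.36 + 2144.47 = 3005.50
Landed cost (B) = invoice 134536.40 + 3005.50 + duty 4579.22 = 142121.12
Difference = |160861.68 − 142121.12| = 18740.56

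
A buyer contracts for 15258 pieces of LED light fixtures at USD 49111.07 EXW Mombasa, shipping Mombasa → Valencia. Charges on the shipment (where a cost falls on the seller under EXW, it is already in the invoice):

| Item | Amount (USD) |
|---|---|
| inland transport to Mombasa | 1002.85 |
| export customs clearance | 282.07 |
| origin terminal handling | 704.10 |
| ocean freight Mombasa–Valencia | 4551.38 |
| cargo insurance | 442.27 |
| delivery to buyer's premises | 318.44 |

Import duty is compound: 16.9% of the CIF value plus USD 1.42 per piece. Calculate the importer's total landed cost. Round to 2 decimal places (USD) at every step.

EXW: the seller makes goods available at their premises; the buyer bears all onward costs.
CIF value = EXW price + inland to port + export clearance + origin terminal + freight + insurance = 49111.07 + 1002.85 + 282.07 + 704.10 + 4551.38 + 442.27 = 56093.74
Ad valorem component: 56093.74 × 16.9% = 9479.84
Specific component: 15258 × 1.42 = 21666.36
Import duty = 9479.84 + 21666.36 = 31146.20
Buyer bears: inland to port 1002.85 + export clearance 282.07 + origin terminal 704.10 + freight 4551.38 + insurance 442.27 + delivery 318.44 + duty 31146.20 = 38447.31
Landed cost = invoice 49111.07 + 38447.31 = 87558.38

Total landed cost: USD 87558.38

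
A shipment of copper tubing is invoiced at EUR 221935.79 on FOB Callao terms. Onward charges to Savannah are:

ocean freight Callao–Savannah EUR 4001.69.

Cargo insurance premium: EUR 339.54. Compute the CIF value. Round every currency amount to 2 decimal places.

CIF = FOB price + freight + insurance
CIF = 221935.79 + 4001.69 + 339.54 = 226277.02

CIF value: EUR 226277.02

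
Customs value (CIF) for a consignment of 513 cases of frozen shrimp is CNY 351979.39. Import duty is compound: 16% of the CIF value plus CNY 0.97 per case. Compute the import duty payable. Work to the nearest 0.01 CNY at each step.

Import duty: CNY 56814.31

Ad valorem component: 351979.39 × 16% = 56316.70
Specific component: 513 × 0.97 = 497.61
Import duty = 56316.70 + 497.61 = 56814.31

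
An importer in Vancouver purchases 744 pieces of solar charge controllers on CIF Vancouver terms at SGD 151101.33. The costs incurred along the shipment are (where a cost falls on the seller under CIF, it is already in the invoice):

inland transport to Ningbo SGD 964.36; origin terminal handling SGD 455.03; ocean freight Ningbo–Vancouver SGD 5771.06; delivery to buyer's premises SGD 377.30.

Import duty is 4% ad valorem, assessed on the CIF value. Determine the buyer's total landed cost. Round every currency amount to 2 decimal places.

Total landed cost: SGD 157522.68

CIF: the seller pays costs through ocean freight and marine insurance to the destination port.
Already in the invoice (seller's account under CIF): inland to port, origin terminal, freight — exclude.
The CIF price already equals the CIF value: 151101.33
Import duty = 151101.33 × 4% = 6044.05
Buyer bears: delivery 377.30 + duty 6044.05 = 6421.35
Landed cost = invoice 151101.33 + 6421.35 = 157522.68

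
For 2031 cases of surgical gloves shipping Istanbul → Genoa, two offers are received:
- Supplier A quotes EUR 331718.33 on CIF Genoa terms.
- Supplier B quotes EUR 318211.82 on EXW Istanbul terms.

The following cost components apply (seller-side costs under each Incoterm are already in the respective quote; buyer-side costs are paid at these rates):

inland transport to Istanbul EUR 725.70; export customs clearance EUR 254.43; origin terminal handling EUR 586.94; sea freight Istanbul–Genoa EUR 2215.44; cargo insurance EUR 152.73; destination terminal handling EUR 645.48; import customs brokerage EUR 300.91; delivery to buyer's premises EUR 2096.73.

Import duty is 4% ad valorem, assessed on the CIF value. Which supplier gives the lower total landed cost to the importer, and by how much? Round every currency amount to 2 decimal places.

Supplier B is cheaper by EUR 9954.12

Supplier A (CIF):
The CIF price already equals the CIF value: 331718.33
Import duty = 331718.33 × 4% = 13268.73
Buyer bears (A): 645.48 + 300.91 + 2096.73 = 3043.12
Landed cost (A) = invoice 331718.33 + 3043.12 + duty 13268.73 = 348030.18
Supplier B (EXW):
CIF value = EXW price + inland to port + export clearance + origin terminal + freight + insurance = 318211.82 + 725.70 + 254.43 + 586.94 + 2215.44 + 152.73 = 322147.06
Import duty = 322147.06 × 4% = 12885.88
Buyer bears (B): 725.70 + 254.43 + 586.94 + 2215.44 + 152.73 + 645.48 + 300.91 + 2096.73 = 6978.36
Landed cost (B) = invoice 318211.82 + 6978.36 + duty 12885.88 = 338076.06
Difference = |348030.18 − 338076.06| = 9954.12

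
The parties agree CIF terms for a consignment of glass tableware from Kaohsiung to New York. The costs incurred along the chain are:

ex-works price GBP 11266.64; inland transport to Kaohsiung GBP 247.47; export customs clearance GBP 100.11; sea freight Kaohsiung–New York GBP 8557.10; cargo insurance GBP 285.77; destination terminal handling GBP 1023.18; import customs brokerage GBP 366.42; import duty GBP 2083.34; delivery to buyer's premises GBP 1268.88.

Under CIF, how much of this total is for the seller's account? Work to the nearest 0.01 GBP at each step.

Seller's account: GBP 20457.09

CIF: the seller pays costs through ocean freight and marine insurance to the destination port.
Seller's account: goods 11266.64 + inland to port 247.47 + export clearance 100.11 + freight 8557.10 + insurance 285.77 = 20457.09
Buyer's account: destination terminal 1023.18 + brokerage 366.42 + duty 2083.34 + delivery 1268.88 = 4741.82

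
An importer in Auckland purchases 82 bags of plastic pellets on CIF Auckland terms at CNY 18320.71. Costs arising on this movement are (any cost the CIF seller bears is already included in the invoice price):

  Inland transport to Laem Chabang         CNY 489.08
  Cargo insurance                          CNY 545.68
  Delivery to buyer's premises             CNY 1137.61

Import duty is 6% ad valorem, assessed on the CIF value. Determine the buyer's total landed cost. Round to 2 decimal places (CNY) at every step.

Total landed cost: CNY 20557.56

CIF: the seller pays costs through ocean freight and marine insurance to the destination port.
Already in the invoice (seller's account under CIF): inland to port, insurance — exclude.
The CIF price already equals the CIF value: 18320.71
Import duty = 18320.71 × 6% = 1099.24
Buyer bears: delivery 1137.61 + duty 1099.24 = 2236.85
Landed cost = invoice 18320.71 + 2236.85 = 20557.56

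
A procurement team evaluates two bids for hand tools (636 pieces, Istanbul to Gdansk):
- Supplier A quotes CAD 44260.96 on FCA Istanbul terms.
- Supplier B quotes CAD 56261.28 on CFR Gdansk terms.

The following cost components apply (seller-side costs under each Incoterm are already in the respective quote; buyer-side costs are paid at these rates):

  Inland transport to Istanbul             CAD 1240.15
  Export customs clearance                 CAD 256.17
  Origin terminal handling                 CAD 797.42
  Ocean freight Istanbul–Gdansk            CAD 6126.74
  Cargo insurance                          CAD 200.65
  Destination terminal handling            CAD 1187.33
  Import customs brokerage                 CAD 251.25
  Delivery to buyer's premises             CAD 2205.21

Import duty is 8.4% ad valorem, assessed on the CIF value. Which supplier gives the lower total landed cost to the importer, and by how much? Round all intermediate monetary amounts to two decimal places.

Supplier A (FCA):
CIF value = FCA price + origin terminal + freight + insurance = 44260.96 + 797.42 + 6126.74 + 200.65 = 51385.77
Import duty = 51385.77 × 8.4% = 4316.40
Buyer bears (A): 797.42 + 6126.74 + 200.65 + 1187.33 + 251.25 + 2205.21 = 10768.60
Landed cost (A) = invoice 44260.96 + 10768.60 + duty 4316.40 = 59345.96
Supplier B (CFR):
CIF value = CFR price + insurance = 56261.28 + 200.65 = 56461.93
Import duty = 56461.93 × 8.4% = 4742.80
Buyer bears (B): 200.65 + 1187.33 + 251.25 + 2205.21 = 3844.44
Landed cost (B) = invoice 56261.28 + 3844.44 + duty 4742.80 = 64848.52
Difference = |59345.96 − 64848.52| = 5502.56

Supplier A is cheaper by CAD 5502.56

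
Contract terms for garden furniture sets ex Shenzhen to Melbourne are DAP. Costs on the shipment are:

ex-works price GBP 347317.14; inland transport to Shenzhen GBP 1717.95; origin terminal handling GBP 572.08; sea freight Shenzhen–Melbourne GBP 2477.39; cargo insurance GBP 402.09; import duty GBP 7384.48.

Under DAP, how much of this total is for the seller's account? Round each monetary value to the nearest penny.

Seller's account: GBP 352486.65

DAP: the seller bears all costs to the named destination except import duty and clearance.
Seller's account: goods 347317.14 + inland to port 1717.95 + origin terminal 572.08 + freight 2477.39 + insurance 402.09 = 352486.65
Buyer's account: duty 7384.48 = 7384.48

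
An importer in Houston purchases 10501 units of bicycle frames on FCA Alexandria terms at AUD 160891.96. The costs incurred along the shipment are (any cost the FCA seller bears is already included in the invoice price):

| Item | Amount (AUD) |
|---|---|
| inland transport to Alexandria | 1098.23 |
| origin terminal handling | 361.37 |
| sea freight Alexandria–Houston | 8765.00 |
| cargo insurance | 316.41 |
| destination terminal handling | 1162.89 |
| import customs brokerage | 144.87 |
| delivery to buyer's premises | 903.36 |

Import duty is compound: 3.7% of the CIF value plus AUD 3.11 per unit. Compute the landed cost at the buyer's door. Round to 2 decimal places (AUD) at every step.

Total landed cost: AUD 211506.36

FCA: the seller delivers export-cleared goods to the carrier; the buyer bears costs from that point.
Already in the invoice (seller's account under FCA): inland to port — exclude.
CIF value = FCA price + origin terminal + freight + insurance = 160891.96 + 361.37 + 8765.00 + 316.41 = 170334.74
Ad valorem component: 170334.74 × 3.7% = 6302.39
Specific component: 10501 × 3.11 = 32658.11
Import duty = 6302.39 + 32658.11 = 38960.50
Buyer bears: origin terminal 361.37 + freight 8765.00 + insurance 316.41 + destination terminal 1162.89 + brokerage 144.87 + delivery 903.36 + duty 38960.50 = 50614.40
Landed cost = invoice 160891.96 + 50614.40 = 211506.36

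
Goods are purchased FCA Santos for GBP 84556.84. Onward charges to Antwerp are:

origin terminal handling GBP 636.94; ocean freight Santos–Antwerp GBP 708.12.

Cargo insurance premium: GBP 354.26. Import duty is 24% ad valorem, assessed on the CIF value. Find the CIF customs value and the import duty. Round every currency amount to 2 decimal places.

CIF value: GBP 86256.16; import duty: GBP 20701.48

CIF = FCA price + pre-shipment costs + freight + insurance
CIF = 84556.84 + 636.94 + 708.12 + 354.26 = 86256.16
Import duty = 86256.16 × 24% = 20701.48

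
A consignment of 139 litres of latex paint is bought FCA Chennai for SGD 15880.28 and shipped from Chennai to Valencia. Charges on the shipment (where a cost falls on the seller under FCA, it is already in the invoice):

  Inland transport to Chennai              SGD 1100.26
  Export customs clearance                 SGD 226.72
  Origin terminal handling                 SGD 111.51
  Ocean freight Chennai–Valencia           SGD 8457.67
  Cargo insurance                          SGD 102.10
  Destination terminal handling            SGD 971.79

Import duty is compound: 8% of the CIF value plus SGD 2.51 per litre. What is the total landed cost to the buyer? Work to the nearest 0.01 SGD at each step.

Total landed cost: SGD 27836.36

FCA: the seller delivers export-cleared goods to the carrier; the buyer bears costs from that point.
Already in the invoice (seller's account under FCA): inland to port, export clearance — exclude.
CIF value = FCA price + origin terminal + freight + insurance = 15880.28 + 111.51 + 8457.67 + 102.10 = 24551.56
Ad valorem component: 24551.56 × 8% = 1964.12
Specific component: 139 × 2.51 = 348.89
Import duty = 1964.12 + 348.89 = 2313.01
Buyer bears: origin terminal 111.51 + freight 8457.67 + insurance 102.10 + destination terminal 971.79 + duty 2313.01 = 11956.08
Landed cost = invoice 15880.28 + 11956.08 = 27836.36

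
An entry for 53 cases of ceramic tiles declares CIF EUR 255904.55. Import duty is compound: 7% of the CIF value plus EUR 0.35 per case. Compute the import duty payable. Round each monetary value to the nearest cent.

Import duty: EUR 17931.87

Ad valorem component: 255904.55 × 7% = 17913.32
Specific component: 53 × 0.35 = 18.55
Import duty = 17913.32 + 18.55 = 17931.87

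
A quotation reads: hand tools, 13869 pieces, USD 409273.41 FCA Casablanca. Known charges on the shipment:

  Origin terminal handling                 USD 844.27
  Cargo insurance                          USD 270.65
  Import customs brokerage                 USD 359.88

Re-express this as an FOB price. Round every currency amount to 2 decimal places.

Not relevant to the conversion: brokerage, insurance — on the buyer under both terms; not part of either seller's price.
From FCA to FOB, the seller additionally bears: origin terminal.
FOB price = 409273.41 + 844.27 = 410117.68

FOB price: USD 410117.68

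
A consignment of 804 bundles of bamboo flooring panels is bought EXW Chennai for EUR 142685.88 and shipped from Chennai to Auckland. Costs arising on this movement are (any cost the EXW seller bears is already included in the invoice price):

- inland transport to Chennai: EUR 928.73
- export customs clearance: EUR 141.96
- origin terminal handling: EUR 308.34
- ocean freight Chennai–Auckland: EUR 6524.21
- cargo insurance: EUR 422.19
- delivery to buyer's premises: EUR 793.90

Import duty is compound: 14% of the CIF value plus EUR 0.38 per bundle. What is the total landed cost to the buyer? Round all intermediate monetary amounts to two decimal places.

Total landed cost: EUR 173252.31

EXW: the seller makes goods available at their premises; the buyer bears all onward costs.
CIF value = EXW price + inland to port + export clearance + origin terminal + freight + insurance = 142685.88 + 928.73 + 141.96 + 308.34 + 6524.21 + 422.19 = 151011.31
Ad valorem component: 151011.31 × 14% = 21141.58
Specific component: 804 × 0.38 = 305.52
Import duty = 21141.58 + 305.52 = 21447.10
Buyer bears: inland to port 928.73 + export clearance 141.96 + origin terminal 308.34 + freight 6524.21 + insurance 422.19 + delivery 793.90 + duty 21447.10 = 30566.43
Landed cost = invoice 142685.88 + 30566.43 = 173252.31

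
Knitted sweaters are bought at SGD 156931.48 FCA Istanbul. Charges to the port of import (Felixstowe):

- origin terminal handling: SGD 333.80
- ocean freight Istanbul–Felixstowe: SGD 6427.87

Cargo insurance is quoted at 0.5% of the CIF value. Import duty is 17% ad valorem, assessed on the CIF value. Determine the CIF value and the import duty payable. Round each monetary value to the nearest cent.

CIF value: SGD 164515.73; import duty: SGD 27967.67

Let C be the CIF value. C = FCA price + pre-shipment costs + freight + 0.5% × C
C − 0.5% × C = 156931.48 + 333.80 + 6427.87
0.995 × C = 163693.15
C = 163693.15 / 0.995 = 164515.73
Insurance premium = 0.5% × 164515.73 = 822.58
Import duty = 164515.73 × 17% = 27967.67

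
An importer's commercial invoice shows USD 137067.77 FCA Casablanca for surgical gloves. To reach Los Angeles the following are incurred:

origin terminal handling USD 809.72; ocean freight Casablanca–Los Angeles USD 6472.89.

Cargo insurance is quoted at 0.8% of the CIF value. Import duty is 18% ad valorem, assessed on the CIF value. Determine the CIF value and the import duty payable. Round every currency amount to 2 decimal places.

Let C be the CIF value. C = FCA price + pre-shipment costs + freight + 0.8% × C
C − 0.8% × C = 137067.77 + 809.72 + 6472.89
0.992 × C = 144350.38
C = 144350.38 / 0.992 = 145514.50
Insurance premium = 0.8% × 145514.50 = 1164.12
Import duty = 145514.50 × 18% = 26192.61

CIF value: USD 145514.50; import duty: USD 26192.61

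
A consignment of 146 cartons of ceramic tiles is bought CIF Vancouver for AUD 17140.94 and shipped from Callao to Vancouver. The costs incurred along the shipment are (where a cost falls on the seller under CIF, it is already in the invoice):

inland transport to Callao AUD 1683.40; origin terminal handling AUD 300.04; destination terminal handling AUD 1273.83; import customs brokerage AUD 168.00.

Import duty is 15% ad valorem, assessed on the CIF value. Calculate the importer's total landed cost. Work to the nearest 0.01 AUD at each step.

CIF: the seller pays costs through ocean freight and marine insurance to the destination port.
Already in the invoice (seller's account under CIF): inland to port, origin terminal — exclude.
The CIF price already equals the CIF value: 17140.94
Import duty = 17140.94 × 15% = 2571.14
Buyer bears: destination terminal 1273.83 + brokerage 168.00 + duty 2571.14 = 4012.97
Landed cost = invoice 17140.94 + 4012.97 = 21153.91

Total landed cost: AUD 21153.91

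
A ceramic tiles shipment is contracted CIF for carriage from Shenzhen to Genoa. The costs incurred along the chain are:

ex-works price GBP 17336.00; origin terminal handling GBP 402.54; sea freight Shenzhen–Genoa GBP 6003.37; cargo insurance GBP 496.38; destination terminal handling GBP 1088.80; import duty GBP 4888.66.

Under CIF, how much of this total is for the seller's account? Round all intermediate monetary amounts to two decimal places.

CIF: the seller pays costs through ocean freight and marine insurance to the destination port.
Seller's account: goods 17336.00 + origin terminal 402.54 + freight 6003.37 + insurance 496.38 = 24238.29
Buyer's account: destination terminal 1088.80 + duty 4888.66 = 5977.46

Seller's account: GBP 24238.29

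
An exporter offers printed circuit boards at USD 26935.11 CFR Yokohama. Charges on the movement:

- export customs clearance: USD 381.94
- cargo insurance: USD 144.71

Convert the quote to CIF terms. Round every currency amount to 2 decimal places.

CIF price: USD 27079.82

Not relevant to the conversion: export clearance — on the seller under both CFR and CIF; already in the CFR price and stays in the CIF price.
From CFR to CIF, the seller additionally bears: insurance.
CIF price = 26935.11 + 144.71 = 27079.82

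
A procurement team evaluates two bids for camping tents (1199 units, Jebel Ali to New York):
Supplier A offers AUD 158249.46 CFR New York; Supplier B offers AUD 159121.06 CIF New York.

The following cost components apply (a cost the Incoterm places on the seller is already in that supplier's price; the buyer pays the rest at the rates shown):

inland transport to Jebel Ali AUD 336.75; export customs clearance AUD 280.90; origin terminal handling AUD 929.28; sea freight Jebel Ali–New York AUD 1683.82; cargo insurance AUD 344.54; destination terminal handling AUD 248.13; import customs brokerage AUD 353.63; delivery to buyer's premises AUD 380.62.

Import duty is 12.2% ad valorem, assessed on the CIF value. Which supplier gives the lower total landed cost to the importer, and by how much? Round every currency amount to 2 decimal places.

Supplier A is cheaper by AUD 591.36

Supplier A (CFR):
CIF value = CFR price + insurance = 158249.46 + 344.54 = 158594.00
Import duty = 158594.00 × 12.2% = 19348.47
Buyer bears (A): 344.54 + 248.13 + 353.63 + 380.62 = 1326.92
Landed cost (A) = invoice 158249.46 + 1326.92 + duty 19348.47 = 178924.85
Supplier B (CIF):
The CIF price already equals the CIF value: 159121.06
Import duty = 159121.06 × 12.2% = 19412.77
Buyer bears (B): 248.13 + 353.63 + 380.62 = 982.38
Landed cost (B) = invoice 159121.06 + 982.38 + duty 19412.77 = 179516.21
Difference = |178924.85 − 179516.21| = 591.36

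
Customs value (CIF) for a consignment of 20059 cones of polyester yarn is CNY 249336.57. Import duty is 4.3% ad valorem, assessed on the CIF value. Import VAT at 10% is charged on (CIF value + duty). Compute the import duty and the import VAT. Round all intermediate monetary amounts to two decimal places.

Import duty = 249336.57 × 4.3% = 10721.47
VAT base = CIF + duty = 249336.57 + 10721.47 = 260058.04
Import VAT = 260058.04 × 10% = 26005.80

Import duty: CNY 10721.47; import VAT: CNY 26005.80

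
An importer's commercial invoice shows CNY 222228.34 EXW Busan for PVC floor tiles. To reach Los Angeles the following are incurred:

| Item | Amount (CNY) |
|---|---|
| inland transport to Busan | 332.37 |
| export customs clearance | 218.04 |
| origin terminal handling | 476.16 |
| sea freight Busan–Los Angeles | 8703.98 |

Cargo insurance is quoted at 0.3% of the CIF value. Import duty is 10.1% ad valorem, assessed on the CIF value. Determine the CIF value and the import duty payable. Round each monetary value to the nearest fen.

Let C be the CIF value. C = EXW price + pre-shipment costs + freight + 0.3% × C
C − 0.3% × C = 222228.34 + 332.37 + 218.04 + 476.16 + 8703.98
0.997 × C = 231958.89
C = 231958.89 / 0.997 = 232656.86
Insurance premium = 0.3% × 232656.86 = 697.97
Import duty = 232656.86 × 10.1% = 23498.34

CIF value: CNY 232656.86; import duty: CNY 23498.34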